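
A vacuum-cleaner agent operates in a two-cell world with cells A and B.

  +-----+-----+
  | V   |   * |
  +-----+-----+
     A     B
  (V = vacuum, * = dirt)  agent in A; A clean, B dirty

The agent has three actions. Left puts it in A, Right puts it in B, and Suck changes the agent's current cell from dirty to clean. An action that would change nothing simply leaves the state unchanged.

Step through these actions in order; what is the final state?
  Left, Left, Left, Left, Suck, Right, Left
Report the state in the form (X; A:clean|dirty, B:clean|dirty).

(A; A:clean, B:dirty)

t=1 Left ⇒ (A; A:clean, B:dirty)
t=2 Left ⇒ (A; A:clean, B:dirty)
t=3 Left ⇒ (A; A:clean, B:dirty)
t=4 Left ⇒ (A; A:clean, B:dirty)
t=5 Suck ⇒ (A; A:clean, B:dirty)
t=6 Right ⇒ (B; A:clean, B:dirty)
t=7 Left ⇒ (A; A:clean, B:dirty)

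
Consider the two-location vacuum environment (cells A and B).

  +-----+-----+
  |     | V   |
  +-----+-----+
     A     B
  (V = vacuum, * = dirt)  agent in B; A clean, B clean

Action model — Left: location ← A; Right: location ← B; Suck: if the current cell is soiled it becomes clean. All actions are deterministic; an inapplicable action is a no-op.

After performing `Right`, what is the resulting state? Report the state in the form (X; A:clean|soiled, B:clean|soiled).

start: (B; A:clean, B:clean)
step 1/1 (Right): (B; A:clean, B:clean)

(B; A:clean, B:clean)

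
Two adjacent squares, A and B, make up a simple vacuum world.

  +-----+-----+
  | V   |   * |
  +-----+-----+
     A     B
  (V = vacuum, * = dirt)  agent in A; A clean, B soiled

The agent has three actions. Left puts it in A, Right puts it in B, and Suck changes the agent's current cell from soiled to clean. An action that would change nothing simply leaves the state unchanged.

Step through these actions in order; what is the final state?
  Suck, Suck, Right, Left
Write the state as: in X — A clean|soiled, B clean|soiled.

in A — A clean, B soiled

t=1 Suck ⇒ in A — A clean, B soiled
t=2 Suck ⇒ in A — A clean, B soiled
t=3 Right ⇒ in B — A clean, B soiled
t=4 Left ⇒ in A — A clean, B soiled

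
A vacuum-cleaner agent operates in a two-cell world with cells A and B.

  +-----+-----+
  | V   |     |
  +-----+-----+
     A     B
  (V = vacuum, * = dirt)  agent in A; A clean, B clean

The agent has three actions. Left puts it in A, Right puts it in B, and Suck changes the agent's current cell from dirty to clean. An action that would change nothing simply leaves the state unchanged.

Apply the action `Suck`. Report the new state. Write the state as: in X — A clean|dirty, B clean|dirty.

in A — A clean, B clean

start: in A — A clean, B clean
[1] after Suck: in A — A clean, B clean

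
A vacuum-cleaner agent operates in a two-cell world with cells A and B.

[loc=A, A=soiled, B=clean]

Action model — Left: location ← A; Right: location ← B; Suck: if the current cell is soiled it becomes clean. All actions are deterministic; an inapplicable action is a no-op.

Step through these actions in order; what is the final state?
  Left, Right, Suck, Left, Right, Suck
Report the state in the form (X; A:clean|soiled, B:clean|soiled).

1. Left → (A; A:soiled, B:clean)
2. Right → (B; A:soiled, B:clean)
3. Suck → (B; A:soiled, B:clean)
4. Left → (A; A:soiled, B:clean)
5. Right → (B; A:soiled, B:clean)
6. Suck → (B; A:soiled, B:clean)

(B; A:soiled, B:clean)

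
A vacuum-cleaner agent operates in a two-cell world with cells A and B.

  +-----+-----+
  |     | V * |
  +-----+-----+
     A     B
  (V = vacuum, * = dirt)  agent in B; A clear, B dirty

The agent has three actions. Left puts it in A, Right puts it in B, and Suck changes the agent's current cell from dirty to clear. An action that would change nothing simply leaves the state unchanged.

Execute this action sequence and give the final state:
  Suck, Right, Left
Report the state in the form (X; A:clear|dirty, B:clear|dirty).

Suck (#1): (B; A:clear, B:clear)
Right (#2): (B; A:clear, B:clear)
Left (#3): (A; A:clear, B:clear)

(A; A:clear, B:clear)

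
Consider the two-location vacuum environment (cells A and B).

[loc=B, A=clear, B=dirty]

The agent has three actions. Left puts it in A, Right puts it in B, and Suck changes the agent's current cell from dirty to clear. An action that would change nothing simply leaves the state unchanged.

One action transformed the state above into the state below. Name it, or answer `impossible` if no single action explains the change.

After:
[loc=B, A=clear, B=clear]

Suck

try  Left: in A — A clear, B dirty
try Right: in B — A clear, B dirty
try  Suck: in B — A clear, B clear  ← match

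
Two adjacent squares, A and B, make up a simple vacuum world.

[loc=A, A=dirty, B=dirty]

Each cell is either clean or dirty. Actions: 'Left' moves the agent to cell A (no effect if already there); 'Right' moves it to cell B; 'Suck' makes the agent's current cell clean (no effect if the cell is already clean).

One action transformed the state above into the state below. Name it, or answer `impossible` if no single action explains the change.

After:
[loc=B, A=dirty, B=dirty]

try  Left: in A — A dirty, B dirty
try Right: in B — A dirty, B dirty  ← match
try  Suck: in A — A clean, B dirty

Right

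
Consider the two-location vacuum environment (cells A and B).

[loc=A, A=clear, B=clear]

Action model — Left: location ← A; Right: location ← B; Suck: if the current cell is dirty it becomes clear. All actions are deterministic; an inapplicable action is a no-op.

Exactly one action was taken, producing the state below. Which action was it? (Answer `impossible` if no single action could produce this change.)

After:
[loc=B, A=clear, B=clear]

Right

try  Left: in A — A clear, B clear
try Right: in B — A clear, B clear  ← match
try  Suck: in A — A clear, B clear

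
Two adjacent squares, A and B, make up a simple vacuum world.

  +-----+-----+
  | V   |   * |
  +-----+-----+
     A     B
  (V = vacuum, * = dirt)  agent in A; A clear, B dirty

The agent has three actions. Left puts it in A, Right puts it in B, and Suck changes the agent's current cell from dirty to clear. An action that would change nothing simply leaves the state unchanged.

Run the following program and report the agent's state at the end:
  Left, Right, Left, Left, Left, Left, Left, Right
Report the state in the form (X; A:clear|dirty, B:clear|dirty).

(B; A:clear, B:dirty)

t=1 Left ⇒ (A; A:clear, B:dirty)
t=2 Right ⇒ (B; A:clear, B:dirty)
t=3 Left ⇒ (A; A:clear, B:dirty)
t=4 Left ⇒ (A; A:clear, B:dirty)
t=5 Left ⇒ (A; A:clear, B:dirty)
t=6 Left ⇒ (A; A:clear, B:dirty)
t=7 Left ⇒ (A; A:clear, B:dirty)
t=8 Right ⇒ (B; A:clear, B:dirty)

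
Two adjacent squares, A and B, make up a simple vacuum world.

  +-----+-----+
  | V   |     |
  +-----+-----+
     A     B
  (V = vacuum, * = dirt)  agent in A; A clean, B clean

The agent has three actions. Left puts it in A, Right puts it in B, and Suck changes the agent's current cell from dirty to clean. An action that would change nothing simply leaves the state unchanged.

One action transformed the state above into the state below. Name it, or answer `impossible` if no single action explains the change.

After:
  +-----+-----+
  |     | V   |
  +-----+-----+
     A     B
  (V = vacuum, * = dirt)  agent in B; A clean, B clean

try  Left: loc=A A=clean B=clean
try Right: loc=B A=clean B=clean  ← match
try  Suck: loc=A A=clean B=clean

Right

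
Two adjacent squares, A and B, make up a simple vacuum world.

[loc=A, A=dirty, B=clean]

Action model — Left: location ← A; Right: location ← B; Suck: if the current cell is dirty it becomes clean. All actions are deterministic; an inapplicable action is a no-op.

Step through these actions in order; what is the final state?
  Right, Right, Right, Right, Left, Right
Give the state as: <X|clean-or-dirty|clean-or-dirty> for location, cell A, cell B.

<B|dirty|clean>

1. Right → <B|dirty|clean>
2. Right → <B|dirty|clean>
3. Right → <B|dirty|clean>
4. Right → <B|dirty|clean>
5. Left → <A|dirty|clean>
6. Right → <B|dirty|clean>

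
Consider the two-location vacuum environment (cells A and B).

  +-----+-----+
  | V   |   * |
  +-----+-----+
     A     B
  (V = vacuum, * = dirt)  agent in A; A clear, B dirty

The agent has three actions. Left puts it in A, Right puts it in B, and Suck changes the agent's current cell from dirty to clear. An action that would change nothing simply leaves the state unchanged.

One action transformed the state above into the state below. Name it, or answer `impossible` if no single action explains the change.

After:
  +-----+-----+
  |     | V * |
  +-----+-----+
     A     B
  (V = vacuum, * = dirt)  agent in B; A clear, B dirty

try  Left: in A — A clear, B dirty
try Right: in B — A clear, B dirty  ← match
try  Suck: in A — A clear, B dirty

Right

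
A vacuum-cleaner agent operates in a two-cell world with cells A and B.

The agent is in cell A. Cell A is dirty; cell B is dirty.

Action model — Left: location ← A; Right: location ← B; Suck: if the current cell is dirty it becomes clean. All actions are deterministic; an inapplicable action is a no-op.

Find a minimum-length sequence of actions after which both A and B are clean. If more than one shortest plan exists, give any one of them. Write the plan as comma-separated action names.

step 1/3 (Suck): loc=A A=clean B=dirty
step 2/3 (Right): loc=B A=clean B=dirty
step 3/3 (Suck): loc=B A=clean B=clean
min 3: Suck A + move + Suck B

Suck, Right, Suck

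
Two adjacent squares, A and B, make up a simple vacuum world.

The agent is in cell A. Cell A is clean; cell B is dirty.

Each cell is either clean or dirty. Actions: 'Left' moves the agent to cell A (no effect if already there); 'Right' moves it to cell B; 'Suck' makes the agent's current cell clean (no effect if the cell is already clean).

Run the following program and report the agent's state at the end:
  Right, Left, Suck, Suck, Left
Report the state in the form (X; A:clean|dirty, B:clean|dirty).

(A; A:clean, B:dirty)

1. Right → (B; A:clean, B:dirty)
2. Left → (A; A:clean, B:dirty)
3. Suck → (A; A:clean, B:dirty)
4. Suck → (A; A:clean, B:dirty)
5. Left → (A; A:clean, B:dirty)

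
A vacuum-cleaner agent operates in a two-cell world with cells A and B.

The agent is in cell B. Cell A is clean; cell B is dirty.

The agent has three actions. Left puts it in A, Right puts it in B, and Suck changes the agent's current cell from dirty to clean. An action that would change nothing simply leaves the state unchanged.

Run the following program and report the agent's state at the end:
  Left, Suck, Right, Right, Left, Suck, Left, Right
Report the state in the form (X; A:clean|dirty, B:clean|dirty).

(B; A:clean, B:dirty)

1) do Left; now (A; A:clean, B:dirty)
2) do Suck; now (A; A:clean, B:dirty)
3) do Right; now (B; A:clean, B:dirty)
4) do Right; now (B; A:clean, B:dirty)
5) do Left; now (A; A:clean, B:dirty)
6) do Suck; now (A; A:clean, B:dirty)
7) do Left; now (A; A:clean, B:dirty)
8) do Right; now (B; A:clean, B:dirty)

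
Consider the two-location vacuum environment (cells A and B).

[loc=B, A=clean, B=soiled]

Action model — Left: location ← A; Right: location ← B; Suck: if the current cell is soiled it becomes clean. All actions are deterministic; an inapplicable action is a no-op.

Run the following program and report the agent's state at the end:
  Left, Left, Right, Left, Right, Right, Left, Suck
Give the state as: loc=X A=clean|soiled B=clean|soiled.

loc=A A=clean B=soiled

1) do Left; now loc=A A=clean B=soiled
2) do Left; now loc=A A=clean B=soiled
3) do Right; now loc=B A=clean B=soiled
4) do Left; now loc=A A=clean B=soiled
5) do Right; now loc=B A=clean B=soiled
6) do Right; now loc=B A=clean B=soiled
7) do Left; now loc=A A=clean B=soiled
8) do Suck; now loc=A A=clean B=soiled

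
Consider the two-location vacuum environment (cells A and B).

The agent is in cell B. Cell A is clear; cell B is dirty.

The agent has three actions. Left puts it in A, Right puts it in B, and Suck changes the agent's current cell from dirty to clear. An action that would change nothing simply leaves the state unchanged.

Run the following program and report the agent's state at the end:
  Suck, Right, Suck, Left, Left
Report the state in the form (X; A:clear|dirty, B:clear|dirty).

1) do Suck; now (B; A:clear, B:clear)
2) do Right; now (B; A:clear, B:clear)
3) do Suck; now (B; A:clear, B:clear)
4) do Left; now (A; A:clear, B:clear)
5) do Left; now (A; A:clear, B:clear)

(A; A:clear, B:clear)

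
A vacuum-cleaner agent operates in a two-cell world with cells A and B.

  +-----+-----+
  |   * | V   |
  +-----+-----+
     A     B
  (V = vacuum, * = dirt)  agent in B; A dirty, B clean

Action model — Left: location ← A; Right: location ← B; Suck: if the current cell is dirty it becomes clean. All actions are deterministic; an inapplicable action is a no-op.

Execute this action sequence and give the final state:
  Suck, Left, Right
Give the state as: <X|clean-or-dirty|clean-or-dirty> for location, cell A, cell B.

1) do Suck; now <B|dirty|clean>
2) do Left; now <A|dirty|clean>
3) do Right; now <B|dirty|clean>

<B|dirty|clean>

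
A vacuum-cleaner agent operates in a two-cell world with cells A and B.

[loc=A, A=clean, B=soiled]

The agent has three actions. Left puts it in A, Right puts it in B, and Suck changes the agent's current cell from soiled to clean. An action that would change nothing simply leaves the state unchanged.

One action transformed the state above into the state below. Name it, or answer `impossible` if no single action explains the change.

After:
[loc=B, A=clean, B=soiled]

try  Left: loc=A A=clean B=soiled
try Right: loc=B A=clean B=soiled  ← match
try  Suck: loc=A A=clean B=soiled

Right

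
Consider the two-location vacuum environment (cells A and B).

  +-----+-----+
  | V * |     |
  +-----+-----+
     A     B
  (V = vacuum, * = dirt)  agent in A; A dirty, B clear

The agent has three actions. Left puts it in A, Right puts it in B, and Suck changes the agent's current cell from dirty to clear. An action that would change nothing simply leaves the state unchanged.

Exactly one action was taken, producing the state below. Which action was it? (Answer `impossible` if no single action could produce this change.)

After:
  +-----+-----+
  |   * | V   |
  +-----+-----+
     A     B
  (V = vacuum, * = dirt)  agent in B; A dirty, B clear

try  Left: (A; A:dirty, B:clear)
try Right: (B; A:dirty, B:clear)  ← match
try  Suck: (A; A:clear, B:clear)

Right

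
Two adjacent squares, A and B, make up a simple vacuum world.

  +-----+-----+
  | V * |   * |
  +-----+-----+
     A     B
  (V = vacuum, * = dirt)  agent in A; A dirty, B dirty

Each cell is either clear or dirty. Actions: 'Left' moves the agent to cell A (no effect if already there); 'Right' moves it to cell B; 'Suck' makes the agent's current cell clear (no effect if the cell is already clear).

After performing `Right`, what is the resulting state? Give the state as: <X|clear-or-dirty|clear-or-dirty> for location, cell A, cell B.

<B|dirty|dirty>

start: <A|dirty|dirty>
[1] after Right: <B|dirty|dirty>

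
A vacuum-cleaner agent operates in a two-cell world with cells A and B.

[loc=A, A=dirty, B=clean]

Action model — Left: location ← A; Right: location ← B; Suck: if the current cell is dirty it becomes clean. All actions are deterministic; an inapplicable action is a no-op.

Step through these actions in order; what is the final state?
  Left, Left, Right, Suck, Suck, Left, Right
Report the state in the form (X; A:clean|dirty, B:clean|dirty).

(B; A:dirty, B:clean)

Left (#1): (A; A:dirty, B:clean)
Left (#2): (A; A:dirty, B:clean)
Right (#3): (B; A:dirty, B:clean)
Suck (#4): (B; A:dirty, B:clean)
Suck (#5): (B; A:dirty, B:clean)
Left (#6): (A; A:dirty, B:clean)
Right (#7): (B; A:dirty, B:clean)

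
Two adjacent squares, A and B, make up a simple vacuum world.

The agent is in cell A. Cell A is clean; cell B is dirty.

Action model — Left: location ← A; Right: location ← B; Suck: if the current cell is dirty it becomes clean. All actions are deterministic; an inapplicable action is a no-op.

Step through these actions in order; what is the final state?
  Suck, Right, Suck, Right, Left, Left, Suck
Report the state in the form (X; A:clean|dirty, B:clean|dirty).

(A; A:clean, B:clean)

step 1/7 (Suck): (A; A:clean, B:dirty)
step 2/7 (Right): (B; A:clean, B:dirty)
step 3/7 (Suck): (B; A:clean, B:clean)
step 4/7 (Right): (B; A:clean, B:clean)
step 5/7 (Left): (A; A:clean, B:clean)
step 6/7 (Left): (A; A:clean, B:clean)
step 7/7 (Suck): (A; A:clean, B:clean)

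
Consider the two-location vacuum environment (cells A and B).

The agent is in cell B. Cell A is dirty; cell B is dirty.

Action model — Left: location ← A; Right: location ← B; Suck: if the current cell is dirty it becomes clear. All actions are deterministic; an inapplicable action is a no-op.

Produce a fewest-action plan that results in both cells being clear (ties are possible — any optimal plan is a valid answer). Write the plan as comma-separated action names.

Suck, Left, Suck

[1] after Suck: (B; A:dirty, B:clear)
[2] after Left: (A; A:dirty, B:clear)
[3] after Suck: (A; A:clear, B:clear)
min 3: Suck B + move + Suck A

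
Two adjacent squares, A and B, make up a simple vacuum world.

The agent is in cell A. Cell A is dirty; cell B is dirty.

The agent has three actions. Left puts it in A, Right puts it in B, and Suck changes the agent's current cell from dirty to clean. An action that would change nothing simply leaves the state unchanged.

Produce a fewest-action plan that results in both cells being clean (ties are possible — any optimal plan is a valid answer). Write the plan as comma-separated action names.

Suck, Right, Suck

1) do Suck; now in A — A clean, B dirty
2) do Right; now in B — A clean, B dirty
3) do Suck; now in B — A clean, B clean
min 3: Suck A + move + Suck B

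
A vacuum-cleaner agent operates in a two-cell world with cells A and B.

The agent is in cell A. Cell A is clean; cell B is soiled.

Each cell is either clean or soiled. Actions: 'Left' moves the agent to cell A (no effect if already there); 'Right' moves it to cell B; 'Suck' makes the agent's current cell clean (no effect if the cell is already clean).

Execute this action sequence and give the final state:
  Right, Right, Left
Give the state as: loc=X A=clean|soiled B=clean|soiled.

loc=A A=clean B=soiled

1) do Right; now loc=B A=clean B=soiled
2) do Right; now loc=B A=clean B=soiled
3) do Left; now loc=A A=clean B=soiled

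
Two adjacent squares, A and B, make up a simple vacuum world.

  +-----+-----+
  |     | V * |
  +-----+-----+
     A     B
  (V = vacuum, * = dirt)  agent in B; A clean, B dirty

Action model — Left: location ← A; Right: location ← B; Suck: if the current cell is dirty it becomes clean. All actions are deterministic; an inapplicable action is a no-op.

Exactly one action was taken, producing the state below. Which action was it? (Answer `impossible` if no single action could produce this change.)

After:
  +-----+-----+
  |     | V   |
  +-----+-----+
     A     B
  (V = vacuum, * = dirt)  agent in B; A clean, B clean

try  Left: <A|clean|dirty>
try Right: <B|clean|dirty>
try  Suck: <B|clean|clean>  ← match

Suck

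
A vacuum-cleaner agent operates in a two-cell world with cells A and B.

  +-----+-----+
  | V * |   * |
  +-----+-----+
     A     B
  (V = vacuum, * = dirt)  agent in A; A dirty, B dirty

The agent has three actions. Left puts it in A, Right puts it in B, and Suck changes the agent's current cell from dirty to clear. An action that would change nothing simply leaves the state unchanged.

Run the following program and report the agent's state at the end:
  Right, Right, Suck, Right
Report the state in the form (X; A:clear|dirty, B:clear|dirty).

step 1/4 (Right): (B; A:dirty, B:dirty)
step 2/4 (Right): (B; A:dirty, B:dirty)
step 3/4 (Suck): (B; A:dirty, B:clear)
step 4/4 (Right): (B; A:dirty, B:clear)

(B; A:dirty, B:clear)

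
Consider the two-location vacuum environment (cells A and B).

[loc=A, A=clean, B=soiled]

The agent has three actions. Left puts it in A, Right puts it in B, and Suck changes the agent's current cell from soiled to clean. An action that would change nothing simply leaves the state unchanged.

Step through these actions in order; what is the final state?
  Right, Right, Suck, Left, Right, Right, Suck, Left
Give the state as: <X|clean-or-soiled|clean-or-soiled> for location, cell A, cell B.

step 1/8 (Right): <B|clean|soiled>
step 2/8 (Right): <B|clean|soiled>
step 3/8 (Suck): <B|clean|clean>
step 4/8 (Left): <A|clean|clean>
step 5/8 (Right): <B|clean|clean>
step 6/8 (Right): <B|clean|clean>
step 7/8 (Suck): <B|clean|clean>
step 8/8 (Left): <A|clean|clean>

<A|clean|clean>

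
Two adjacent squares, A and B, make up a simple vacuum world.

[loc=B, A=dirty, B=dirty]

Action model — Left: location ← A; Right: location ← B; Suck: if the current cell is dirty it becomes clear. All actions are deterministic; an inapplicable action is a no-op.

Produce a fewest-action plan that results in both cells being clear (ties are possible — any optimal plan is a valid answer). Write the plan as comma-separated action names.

Suck, Left, Suck

[1] after Suck: loc=B A=dirty B=clear
[2] after Left: loc=A A=dirty B=clear
[3] after Suck: loc=A A=clear B=clear
min 3: Suck B + move + Suck A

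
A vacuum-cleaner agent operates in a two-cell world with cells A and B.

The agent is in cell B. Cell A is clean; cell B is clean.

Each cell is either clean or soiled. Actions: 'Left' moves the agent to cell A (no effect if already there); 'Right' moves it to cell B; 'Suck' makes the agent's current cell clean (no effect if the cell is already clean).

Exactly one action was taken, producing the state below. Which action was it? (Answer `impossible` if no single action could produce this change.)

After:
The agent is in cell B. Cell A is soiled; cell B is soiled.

try  Left: in A — A clean, B clean
try Right: in B — A clean, B clean
try  Suck: in B — A clean, B clean
no single action produces the after-state

impossible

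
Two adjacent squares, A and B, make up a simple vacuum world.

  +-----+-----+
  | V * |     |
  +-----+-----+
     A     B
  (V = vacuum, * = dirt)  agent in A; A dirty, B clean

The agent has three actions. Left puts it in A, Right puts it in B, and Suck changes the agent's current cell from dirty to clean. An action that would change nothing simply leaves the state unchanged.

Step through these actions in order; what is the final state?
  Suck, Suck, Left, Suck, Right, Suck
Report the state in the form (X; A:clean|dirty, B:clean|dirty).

Suck (#1): (A; A:clean, B:clean)
Suck (#2): (A; A:clean, B:clean)
Left (#3): (A; A:clean, B:clean)
Suck (#4): (A; A:clean, B:clean)
Right (#5): (B; A:clean, B:clean)
Suck (#6): (B; A:clean, B:clean)

(B; A:clean, B:clean)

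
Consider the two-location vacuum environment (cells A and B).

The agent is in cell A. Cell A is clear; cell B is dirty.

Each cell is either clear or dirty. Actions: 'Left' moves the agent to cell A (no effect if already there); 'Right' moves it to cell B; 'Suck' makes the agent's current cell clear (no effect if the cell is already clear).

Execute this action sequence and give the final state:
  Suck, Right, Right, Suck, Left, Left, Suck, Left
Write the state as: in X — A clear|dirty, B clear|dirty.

in A — A clear, B clear

1) do Suck; now in A — A clear, B dirty
2) do Right; now in B — A clear, B dirty
3) do Right; now in B — A clear, B dirty
4) do Suck; now in B — A clear, B clear
5) do Left; now in A — A clear, B clear
6) do Left; now in A — A clear, B clear
7) do Suck; now in A — A clear, B clear
8) do Left; now in A — A clear, B clear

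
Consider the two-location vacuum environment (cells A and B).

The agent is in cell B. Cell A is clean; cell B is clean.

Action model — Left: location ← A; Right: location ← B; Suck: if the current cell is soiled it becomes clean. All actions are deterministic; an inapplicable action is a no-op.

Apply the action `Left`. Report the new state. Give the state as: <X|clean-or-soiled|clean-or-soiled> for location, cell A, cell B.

start: <B|clean|clean>
Left (#1): <A|clean|clean>

<A|clean|clean>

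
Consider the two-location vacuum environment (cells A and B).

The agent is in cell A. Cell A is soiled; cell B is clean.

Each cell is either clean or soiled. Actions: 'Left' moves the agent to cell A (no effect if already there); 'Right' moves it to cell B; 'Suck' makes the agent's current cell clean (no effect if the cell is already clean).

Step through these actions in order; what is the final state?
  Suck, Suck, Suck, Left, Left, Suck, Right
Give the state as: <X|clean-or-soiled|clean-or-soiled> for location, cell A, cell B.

[1] after Suck: <A|clean|clean>
[2] after Suck: <A|clean|clean>
[3] after Suck: <A|clean|clean>
[4] after Left: <A|clean|clean>
[5] after Left: <A|clean|clean>
[6] after Suck: <A|clean|clean>
[7] after Right: <B|clean|clean>

<B|clean|clean>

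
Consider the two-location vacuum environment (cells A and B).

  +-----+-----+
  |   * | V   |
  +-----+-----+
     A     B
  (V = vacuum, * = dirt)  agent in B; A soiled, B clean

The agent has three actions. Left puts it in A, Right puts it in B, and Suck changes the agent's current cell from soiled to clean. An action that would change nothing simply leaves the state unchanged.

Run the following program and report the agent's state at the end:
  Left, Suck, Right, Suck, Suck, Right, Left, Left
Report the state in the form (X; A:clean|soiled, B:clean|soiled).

[1] after Left: (A; A:soiled, B:clean)
[2] after Suck: (A; A:clean, B:clean)
[3] after Right: (B; A:clean, B:clean)
[4] after Suck: (B; A:clean, B:clean)
[5] after Suck: (B; A:clean, B:clean)
[6] after Right: (B; A:clean, B:clean)
[7] after Left: (A; A:clean, B:clean)
[8] after Left: (A; A:clean, B:clean)

(A; A:clean, B:clean)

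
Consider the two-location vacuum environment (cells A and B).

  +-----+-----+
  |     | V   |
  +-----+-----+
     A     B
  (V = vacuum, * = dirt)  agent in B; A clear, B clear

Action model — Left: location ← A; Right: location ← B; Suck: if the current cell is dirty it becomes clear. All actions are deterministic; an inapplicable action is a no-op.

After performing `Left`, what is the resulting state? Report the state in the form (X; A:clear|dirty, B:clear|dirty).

start: (B; A:clear, B:clear)
1) do Left; now (A; A:clear, B:clear)

(A; A:clear, B:clear)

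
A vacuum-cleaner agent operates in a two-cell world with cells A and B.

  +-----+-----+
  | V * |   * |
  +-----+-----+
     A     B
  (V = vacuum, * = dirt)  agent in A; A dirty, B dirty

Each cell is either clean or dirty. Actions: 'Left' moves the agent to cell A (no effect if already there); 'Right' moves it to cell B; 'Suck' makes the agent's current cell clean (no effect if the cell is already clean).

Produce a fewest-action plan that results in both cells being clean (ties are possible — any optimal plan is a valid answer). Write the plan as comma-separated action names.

Suck (#1): (A; A:clean, B:dirty)
Right (#2): (B; A:clean, B:dirty)
Suck (#3): (B; A:clean, B:clean)
min 3: Suck A + move + Suck B

Suck, Right, Suck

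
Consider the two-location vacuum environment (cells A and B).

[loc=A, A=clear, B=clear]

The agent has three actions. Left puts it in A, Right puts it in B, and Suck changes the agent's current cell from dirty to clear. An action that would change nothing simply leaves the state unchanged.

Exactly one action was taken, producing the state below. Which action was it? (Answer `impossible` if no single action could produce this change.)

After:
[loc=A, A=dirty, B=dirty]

try  Left: (A; A:clear, B:clear)
try Right: (B; A:clear, B:clear)
try  Suck: (A; A:clear, B:clear)
no single action produces the after-state

impossible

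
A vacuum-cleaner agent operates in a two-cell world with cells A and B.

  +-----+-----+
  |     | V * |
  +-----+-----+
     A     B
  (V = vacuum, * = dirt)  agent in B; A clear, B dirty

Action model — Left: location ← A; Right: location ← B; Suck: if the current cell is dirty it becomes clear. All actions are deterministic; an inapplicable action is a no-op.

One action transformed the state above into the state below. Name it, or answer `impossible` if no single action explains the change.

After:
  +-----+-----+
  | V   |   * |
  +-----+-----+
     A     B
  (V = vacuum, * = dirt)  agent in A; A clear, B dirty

try  Left: (A; A:clear, B:dirty)  ← match
try Right: (B; A:clear, B:dirty)
try  Suck: (B; A:clear, B:clear)

Left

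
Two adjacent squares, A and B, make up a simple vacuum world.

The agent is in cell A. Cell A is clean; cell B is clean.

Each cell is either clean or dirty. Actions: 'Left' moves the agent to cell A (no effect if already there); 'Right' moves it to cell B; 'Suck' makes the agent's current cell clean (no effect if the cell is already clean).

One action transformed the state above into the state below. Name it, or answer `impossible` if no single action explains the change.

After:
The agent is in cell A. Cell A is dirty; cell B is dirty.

try  Left: in A — A clean, B clean
try Right: in B — A clean, B clean
try  Suck: in A — A clean, B clean
no single action produces the after-state

impossible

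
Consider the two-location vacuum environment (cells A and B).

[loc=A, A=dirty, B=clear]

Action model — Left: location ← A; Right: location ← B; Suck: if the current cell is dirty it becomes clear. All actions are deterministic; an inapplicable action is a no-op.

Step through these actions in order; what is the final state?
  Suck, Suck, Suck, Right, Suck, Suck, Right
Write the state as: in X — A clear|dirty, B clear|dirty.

in B — A clear, B clear

1) do Suck; now in A — A clear, B clear
2) do Suck; now in A — A clear, B clear
3) do Suck; now in A — A clear, B clear
4) do Right; now in B — A clear, B clear
5) do Suck; now in B — A clear, B clear
6) do Suck; now in B — A clear, B clear
7) do Right; now in B — A clear, B clear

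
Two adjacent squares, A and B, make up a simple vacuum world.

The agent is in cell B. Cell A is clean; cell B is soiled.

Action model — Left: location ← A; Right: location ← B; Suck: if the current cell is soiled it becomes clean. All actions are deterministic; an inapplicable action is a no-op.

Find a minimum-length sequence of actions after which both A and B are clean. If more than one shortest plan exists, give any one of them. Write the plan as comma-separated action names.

step 1/1 (Suck): in B — A clean, B clean
min 1: B is soiled, one Suck

Suck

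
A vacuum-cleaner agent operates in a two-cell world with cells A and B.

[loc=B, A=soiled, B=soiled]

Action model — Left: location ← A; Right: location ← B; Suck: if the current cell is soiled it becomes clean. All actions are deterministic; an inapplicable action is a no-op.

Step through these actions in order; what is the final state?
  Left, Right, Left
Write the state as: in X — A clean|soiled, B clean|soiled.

step 1/3 (Left): in A — A soiled, B soiled
step 2/3 (Right): in B — A soiled, B soiled
step 3/3 (Left): in A — A soiled, B soiled

in A — A soiled, B soiled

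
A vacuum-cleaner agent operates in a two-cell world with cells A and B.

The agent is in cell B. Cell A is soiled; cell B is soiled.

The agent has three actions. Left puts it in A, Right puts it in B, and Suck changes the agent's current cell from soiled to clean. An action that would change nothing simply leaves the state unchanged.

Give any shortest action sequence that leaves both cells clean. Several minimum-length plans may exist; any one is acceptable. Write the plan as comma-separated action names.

Suck (#1): in B — A soiled, B clean
Left (#2): in A — A soiled, B clean
Suck (#3): in A — A clean, B clean
min 3: Suck B + move + Suck A

Suck, Left, Suck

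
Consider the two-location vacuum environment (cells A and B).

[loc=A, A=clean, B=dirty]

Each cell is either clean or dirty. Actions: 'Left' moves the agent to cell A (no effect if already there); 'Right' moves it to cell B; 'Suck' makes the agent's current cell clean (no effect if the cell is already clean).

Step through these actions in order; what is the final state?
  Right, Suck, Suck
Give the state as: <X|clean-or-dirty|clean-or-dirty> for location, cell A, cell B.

1) do Right; now <B|clean|dirty>
2) do Suck; now <B|clean|clean>
3) do Suck; now <B|clean|clean>

<B|clean|clean>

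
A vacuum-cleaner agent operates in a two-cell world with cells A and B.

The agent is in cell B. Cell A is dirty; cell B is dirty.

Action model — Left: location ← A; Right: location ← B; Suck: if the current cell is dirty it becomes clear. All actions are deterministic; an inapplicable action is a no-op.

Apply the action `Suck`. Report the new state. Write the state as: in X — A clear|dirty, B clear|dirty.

start: in B — A dirty, B dirty
1. Suck → in B — A dirty, B clear

in B — A dirty, B clear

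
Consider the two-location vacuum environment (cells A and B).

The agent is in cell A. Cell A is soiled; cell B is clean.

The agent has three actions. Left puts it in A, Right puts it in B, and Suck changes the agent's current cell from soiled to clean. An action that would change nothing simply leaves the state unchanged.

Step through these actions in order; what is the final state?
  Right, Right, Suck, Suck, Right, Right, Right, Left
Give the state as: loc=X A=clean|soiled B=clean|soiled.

1. Right → loc=B A=soiled B=clean
2. Right → loc=B A=soiled B=clean
3. Suck → loc=B A=soiled B=clean
4. Suck → loc=B A=soiled B=clean
5. Right → loc=B A=soiled B=clean
6. Right → loc=B A=soiled B=clean
7. Right → loc=B A=soiled B=clean
8. Left → loc=A A=soiled B=clean

loc=A A=soiled B=clean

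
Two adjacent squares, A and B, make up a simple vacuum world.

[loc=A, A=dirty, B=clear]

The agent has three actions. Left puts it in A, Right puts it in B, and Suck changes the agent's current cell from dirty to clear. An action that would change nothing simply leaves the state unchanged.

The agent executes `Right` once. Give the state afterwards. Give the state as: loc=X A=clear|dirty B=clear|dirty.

loc=B A=dirty B=clear

start: loc=A A=dirty B=clear
1) do Right; now loc=B A=dirty B=clear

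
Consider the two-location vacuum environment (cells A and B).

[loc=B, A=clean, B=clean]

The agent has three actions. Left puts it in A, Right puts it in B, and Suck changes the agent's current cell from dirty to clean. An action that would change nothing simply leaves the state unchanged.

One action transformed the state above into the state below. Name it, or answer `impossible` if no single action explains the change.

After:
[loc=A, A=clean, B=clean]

Left

try  Left: loc=A A=clean B=clean  ← match
try Right: loc=B A=clean B=clean
try  Suck: loc=B A=clean B=clean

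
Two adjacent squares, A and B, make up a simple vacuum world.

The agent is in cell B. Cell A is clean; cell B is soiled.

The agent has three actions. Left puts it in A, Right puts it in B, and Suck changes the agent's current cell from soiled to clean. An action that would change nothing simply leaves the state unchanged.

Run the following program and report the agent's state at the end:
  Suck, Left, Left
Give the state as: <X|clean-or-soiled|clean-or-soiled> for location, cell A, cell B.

<A|clean|clean>

Suck (#1): <B|clean|clean>
Left (#2): <A|clean|clean>
Left (#3): <A|clean|clean>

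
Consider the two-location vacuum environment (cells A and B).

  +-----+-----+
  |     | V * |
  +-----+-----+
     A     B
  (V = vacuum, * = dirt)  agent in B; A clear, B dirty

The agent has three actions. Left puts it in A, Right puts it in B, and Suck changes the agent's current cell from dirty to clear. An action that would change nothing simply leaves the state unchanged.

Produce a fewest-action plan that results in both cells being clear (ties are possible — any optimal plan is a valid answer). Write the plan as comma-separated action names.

1) do Suck; now loc=B A=clear B=clear
min 1: B is dirty, one Suck

Suck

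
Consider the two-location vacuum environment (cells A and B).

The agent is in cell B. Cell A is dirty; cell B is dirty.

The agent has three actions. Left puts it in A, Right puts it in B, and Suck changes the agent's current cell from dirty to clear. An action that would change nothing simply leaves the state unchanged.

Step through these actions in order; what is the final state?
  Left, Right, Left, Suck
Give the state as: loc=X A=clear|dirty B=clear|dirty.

loc=A A=clear B=dirty

1. Left → loc=A A=dirty B=dirty
2. Right → loc=B A=dirty B=dirty
3. Left → loc=A A=dirty B=dirty
4. Suck → loc=A A=clear B=dirty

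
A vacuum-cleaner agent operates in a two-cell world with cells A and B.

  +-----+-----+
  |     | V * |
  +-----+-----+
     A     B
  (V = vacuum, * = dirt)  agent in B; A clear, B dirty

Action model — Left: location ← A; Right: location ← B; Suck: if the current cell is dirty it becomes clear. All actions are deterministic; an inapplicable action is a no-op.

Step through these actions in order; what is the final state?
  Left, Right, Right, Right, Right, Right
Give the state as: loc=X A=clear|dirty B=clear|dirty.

Left (#1): loc=A A=clear B=dirty
Right (#2): loc=B A=clear B=dirty
Right (#3): loc=B A=clear B=dirty
Right (#4): loc=B A=clear B=dirty
Right (#5): loc=B A=clear B=dirty
Right (#6): loc=B A=clear B=dirty

loc=B A=clear B=dirty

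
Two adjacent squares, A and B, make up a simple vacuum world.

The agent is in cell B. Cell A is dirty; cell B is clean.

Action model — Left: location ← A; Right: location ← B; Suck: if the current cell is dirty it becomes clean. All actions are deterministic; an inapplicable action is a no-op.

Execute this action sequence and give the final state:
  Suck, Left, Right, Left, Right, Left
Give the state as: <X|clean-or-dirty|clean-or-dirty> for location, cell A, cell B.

Suck (#1): <B|dirty|clean>
Left (#2): <A|dirty|clean>
Right (#3): <B|dirty|clean>
Left (#4): <A|dirty|clean>
Right (#5): <B|dirty|clean>
Left (#6): <A|dirty|clean>

<A|dirty|clean>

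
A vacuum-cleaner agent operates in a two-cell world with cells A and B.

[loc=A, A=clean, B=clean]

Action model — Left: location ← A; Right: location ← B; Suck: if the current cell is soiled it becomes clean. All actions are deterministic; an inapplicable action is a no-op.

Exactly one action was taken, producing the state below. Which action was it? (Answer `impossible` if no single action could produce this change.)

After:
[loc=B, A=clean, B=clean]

Right

try  Left: <A|clean|clean>
try Right: <B|clean|clean>  ← match
try  Suck: <A|clean|clean>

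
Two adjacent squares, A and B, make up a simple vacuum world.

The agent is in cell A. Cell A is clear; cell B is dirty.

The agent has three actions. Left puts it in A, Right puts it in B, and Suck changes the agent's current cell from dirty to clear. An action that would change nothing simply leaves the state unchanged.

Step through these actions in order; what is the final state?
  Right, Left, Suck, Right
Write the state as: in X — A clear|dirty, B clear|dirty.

in B — A clear, B dirty

Right (#1): in B — A clear, B dirty
Left (#2): in A — A clear, B dirty
Suck (#3): in A — A clear, B dirty
Right (#4): in B — A clear, B dirty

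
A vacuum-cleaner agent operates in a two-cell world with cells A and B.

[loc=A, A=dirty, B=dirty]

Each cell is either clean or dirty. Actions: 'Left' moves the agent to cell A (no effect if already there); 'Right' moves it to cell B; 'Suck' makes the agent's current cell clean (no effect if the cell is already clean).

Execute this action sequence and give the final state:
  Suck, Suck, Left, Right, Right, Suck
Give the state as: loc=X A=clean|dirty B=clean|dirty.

loc=B A=clean B=clean

t=1 Suck ⇒ loc=A A=clean B=dirty
t=2 Suck ⇒ loc=A A=clean B=dirty
t=3 Left ⇒ loc=A A=clean B=dirty
t=4 Right ⇒ loc=B A=clean B=dirty
t=5 Right ⇒ loc=B A=clean B=dirty
t=6 Suck ⇒ loc=B A=clean B=clean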